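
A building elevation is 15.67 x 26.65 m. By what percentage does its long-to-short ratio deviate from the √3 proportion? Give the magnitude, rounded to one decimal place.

Ratio = 26.65 / 15.67 ≈ 1.7007.
Ideal root-3 ≈ 1.7321. |1.7007 − 1.7321| / 1.7321 ≈ 1.81% → 1.8%.

1.8%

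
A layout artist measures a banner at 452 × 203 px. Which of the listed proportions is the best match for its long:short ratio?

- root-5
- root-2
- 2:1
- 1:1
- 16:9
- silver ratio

452/203 ≈ 2.227. Nearest candidates are root-5 (2.236, off by 0.009) and silver ratio (2.414, off by 0.187).

root-5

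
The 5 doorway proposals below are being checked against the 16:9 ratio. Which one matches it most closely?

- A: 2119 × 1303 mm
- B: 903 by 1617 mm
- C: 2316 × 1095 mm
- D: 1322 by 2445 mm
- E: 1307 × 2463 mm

Ratios (long/short): A ≈ 1.626; B ≈ 1.791; C ≈ 2.115; D ≈ 1.849; E ≈ 1.884.
16:9 ≈ 1.778; option B is nearest (Δ 0.013).

B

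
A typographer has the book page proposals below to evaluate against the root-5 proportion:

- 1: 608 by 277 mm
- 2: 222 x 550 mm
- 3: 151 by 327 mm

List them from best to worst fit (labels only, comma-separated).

1, 3, 2

Ratios: 1 = 608 / 277 ≈ 2.195; 2 = 550 / 222 ≈ 2.477; 3 = 327 / 151 ≈ 2.166.
|Δ from 2.236|: 1 0.041; 2 0.241; 3 0.070.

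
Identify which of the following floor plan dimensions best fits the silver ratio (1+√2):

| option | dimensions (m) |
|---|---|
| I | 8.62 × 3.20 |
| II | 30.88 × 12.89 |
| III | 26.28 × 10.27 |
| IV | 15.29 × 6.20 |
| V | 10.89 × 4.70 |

Ratios (long/short): I ≈ 2.694; II ≈ 2.396; III ≈ 2.559; IV ≈ 2.466; V ≈ 2.317.
silver ratio ≈ 2.414; option II is nearest (Δ 0.018).

II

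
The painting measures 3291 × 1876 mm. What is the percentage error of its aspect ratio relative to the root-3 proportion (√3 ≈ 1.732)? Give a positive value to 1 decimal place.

1.3%

Ratio = 3291 / 1876 ≈ 1.7543.
Ideal root-3 ≈ 1.7321. |1.7543 − 1.7321| / 1.7321 ≈ 1.28% → 1.3%.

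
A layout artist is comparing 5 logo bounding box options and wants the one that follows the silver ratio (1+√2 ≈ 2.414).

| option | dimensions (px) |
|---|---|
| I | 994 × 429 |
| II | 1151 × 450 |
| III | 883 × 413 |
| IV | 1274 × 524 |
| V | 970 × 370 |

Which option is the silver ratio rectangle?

Ratios (long/short): I ≈ 2.317; II ≈ 2.558; III ≈ 2.138; IV ≈ 2.431; V ≈ 2.622.
silver ratio ≈ 2.414; option IV is nearest (Δ 0.017).

IV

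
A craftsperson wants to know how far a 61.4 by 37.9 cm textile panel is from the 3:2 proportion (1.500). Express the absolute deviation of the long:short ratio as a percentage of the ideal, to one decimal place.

Ratio = 61.4 / 37.9 ≈ 1.6201.
Ideal 3:2 = 1.5000. |1.6201 − 1.5000| / 1.5000 ≈ 8.01% → 8.0%.

8.0%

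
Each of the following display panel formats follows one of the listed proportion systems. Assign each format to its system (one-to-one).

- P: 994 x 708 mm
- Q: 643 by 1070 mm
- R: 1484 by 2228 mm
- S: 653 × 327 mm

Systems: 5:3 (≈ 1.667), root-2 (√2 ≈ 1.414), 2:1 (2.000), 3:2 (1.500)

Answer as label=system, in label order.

P=root-2, Q=5:3, R=3:2, S=2:1

Ratios: P ≈ 1.404; Q ≈ 1.664; R ≈ 1.501; S ≈ 1.997.
Targets: 5:3 ≈ 1.667; root-2 ≈ 1.414; 2:1 ≈ 2.000; 3:2 ≈ 1.500.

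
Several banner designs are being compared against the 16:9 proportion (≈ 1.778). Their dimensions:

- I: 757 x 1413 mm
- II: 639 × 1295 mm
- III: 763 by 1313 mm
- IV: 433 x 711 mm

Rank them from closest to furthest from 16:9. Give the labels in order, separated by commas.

III, I, IV, II

I: 1413/757 ≈ 1.867 → |1.867 − 1.778| = 0.089
II: 1295/639 ≈ 2.027 → |2.027 − 1.778| = 0.249
III: 1313/763 ≈ 1.721 → |1.721 − 1.778| = 0.057
IV: 711/433 ≈ 1.642 → |1.642 − 1.778| = 0.136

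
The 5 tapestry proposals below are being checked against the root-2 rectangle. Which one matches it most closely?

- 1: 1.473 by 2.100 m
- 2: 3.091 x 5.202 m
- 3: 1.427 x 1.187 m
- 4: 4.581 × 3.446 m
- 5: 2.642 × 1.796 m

1

Target root-2 ≈ 1.414.
1: 1.426 (Δ0.012)  2: 1.683 (Δ0.269)  3: 1.202 (Δ0.212)  4: 1.329 (Δ0.085)  5: 1.471 (Δ0.057)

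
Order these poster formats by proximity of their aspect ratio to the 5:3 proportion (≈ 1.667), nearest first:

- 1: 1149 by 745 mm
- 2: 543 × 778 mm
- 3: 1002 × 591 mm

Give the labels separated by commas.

3, 1, 2

Ratios: 1 = 1149 / 745 ≈ 1.542; 2 = 778 / 543 ≈ 1.433; 3 = 1002 / 591 ≈ 1.695.
|Δ from 1.667|: 1 0.125; 2 0.234; 3 0.028.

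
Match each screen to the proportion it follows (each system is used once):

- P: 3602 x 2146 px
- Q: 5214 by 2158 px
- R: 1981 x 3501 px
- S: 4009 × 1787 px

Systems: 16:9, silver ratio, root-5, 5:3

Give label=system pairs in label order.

P=5:3, Q=silver ratio, R=16:9, S=root-5

P = 3602/2146 ≈ 1.678 → 5:3 (1.667)
Q = 5214/2158 ≈ 2.416 → silver ratio (2.414)
R = 3501/1981 ≈ 1.767 → 16:9 (1.778)
S = 4009/1787 ≈ 2.243 → root-5 (2.236)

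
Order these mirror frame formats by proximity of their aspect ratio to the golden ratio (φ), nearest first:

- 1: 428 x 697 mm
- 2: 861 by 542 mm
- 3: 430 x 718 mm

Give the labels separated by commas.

1: 697/428 ≈ 1.629 → |1.629 − 1.618| = 0.011
2: 861/542 ≈ 1.589 → |1.589 − 1.618| = 0.029
3: 718/430 ≈ 1.670 → |1.670 − 1.618| = 0.052

1, 2, 3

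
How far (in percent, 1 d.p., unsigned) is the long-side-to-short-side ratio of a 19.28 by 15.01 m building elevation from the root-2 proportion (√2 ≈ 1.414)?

9.2%

Ratio = 19.28 / 15.01 ≈ 1.2845.
Ideal root-2 ≈ 1.4142. |1.2845 − 1.4142| / 1.4142 ≈ 9.17% → 9.2%.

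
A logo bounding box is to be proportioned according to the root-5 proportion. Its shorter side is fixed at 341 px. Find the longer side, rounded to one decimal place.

root-5 ≈ 2.23607.
Longer side = 341 × 2.23607 ≈ 762.500 → 762.5 px.

762.5 px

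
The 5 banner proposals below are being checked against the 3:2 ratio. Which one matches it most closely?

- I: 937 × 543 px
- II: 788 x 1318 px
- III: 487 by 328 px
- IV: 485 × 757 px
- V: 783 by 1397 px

Ratios (long/short): I ≈ 1.726; II ≈ 1.673; III ≈ 1.485; IV ≈ 1.561; V ≈ 1.784.
3:2 ≈ 1.500; option III is nearest (Δ 0.015).

III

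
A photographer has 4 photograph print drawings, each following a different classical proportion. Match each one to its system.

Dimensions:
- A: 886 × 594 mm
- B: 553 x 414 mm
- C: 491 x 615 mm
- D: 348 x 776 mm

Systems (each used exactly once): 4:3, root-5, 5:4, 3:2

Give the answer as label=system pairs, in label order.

Ratios: A ≈ 1.492; B ≈ 1.336; C ≈ 1.253; D ≈ 2.230.
Targets: 4:3 ≈ 1.333; root-5 ≈ 2.236; 5:4 ≈ 1.250; 3:2 ≈ 1.500.

A=3:2, B=4:3, C=5:4, D=root-5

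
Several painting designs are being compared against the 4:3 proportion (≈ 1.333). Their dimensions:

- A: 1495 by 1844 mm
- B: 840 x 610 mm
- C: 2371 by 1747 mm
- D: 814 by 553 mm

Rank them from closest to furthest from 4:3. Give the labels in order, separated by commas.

C, B, A, D

Ratios: A = 1844 / 1495 ≈ 1.233; B = 840 / 610 ≈ 1.377; C = 2371 / 1747 ≈ 1.357; D = 814 / 553 ≈ 1.472.
|Δ from 1.333|: A 0.100; B 0.044; C 0.024; D 0.139.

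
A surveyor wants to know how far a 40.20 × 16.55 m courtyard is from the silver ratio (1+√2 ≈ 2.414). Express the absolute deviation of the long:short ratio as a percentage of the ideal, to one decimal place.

Ratio = 40.20 / 16.55 ≈ 2.4290.
Ideal silver ratio ≈ 2.4142. |2.4290 − 2.4142| / 2.4142 ≈ 0.61% → 0.6%.

0.6%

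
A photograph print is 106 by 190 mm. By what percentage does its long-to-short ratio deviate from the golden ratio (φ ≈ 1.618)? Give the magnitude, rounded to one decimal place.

Ratio = 190 / 106 ≈ 1.7925.
Ideal golden ratio ≈ 1.6180. |1.7925 − 1.6180| / 1.6180 ≈ 10.78% → 10.8%.

10.8%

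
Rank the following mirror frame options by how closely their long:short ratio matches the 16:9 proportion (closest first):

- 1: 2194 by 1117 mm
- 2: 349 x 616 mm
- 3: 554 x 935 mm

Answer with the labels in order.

2, 3, 1

1: 2194/1117 ≈ 1.964 → |1.964 − 1.778| = 0.186
2: 616/349 ≈ 1.765 → |1.765 − 1.778| = 0.013
3: 935/554 ≈ 1.688 → |1.688 − 1.778| = 0.090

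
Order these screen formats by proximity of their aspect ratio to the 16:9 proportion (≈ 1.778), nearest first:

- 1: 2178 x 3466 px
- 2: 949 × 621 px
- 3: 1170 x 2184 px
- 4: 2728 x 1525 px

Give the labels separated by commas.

4, 3, 1, 2

1: 3466/2178 ≈ 1.591 → |1.591 − 1.778| = 0.187
2: 949/621 ≈ 1.528 → |1.528 − 1.778| = 0.250
3: 2184/1170 ≈ 1.867 → |1.867 − 1.778| = 0.089
4: 2728/1525 ≈ 1.789 → |1.789 − 1.778| = 0.011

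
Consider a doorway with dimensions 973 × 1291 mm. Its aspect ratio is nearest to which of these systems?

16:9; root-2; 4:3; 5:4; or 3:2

Ratio = 1291 / 973 ≈ 1.327.
Distances: 16:9 1.778 (Δ 0.451); root-2 1.414 (Δ 0.087); 4:3 1.333 (Δ 0.006); 5:4 1.250 (Δ 0.077); 3:2 1.500 (Δ 0.173).

4:3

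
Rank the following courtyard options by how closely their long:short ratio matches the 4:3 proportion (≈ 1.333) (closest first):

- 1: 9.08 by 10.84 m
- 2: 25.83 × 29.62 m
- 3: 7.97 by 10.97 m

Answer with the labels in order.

3, 1, 2

1: 10.84/9.08 ≈ 1.194 → |1.194 − 1.333| = 0.139
2: 29.62/25.83 ≈ 1.147 → |1.147 − 1.333| = 0.186
3: 10.97/7.97 ≈ 1.376 → |1.376 − 1.333| = 0.043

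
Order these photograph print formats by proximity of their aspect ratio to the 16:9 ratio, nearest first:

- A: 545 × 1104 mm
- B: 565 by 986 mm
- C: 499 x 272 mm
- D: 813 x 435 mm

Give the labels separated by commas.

Ratios: A = 1104 / 545 ≈ 2.026; B = 986 / 565 ≈ 1.745; C = 499 / 272 ≈ 1.835; D = 813 / 435 ≈ 1.869.
|Δ from 1.778|: A 0.248; B 0.033; C 0.057; D 0.091.

B, C, D, A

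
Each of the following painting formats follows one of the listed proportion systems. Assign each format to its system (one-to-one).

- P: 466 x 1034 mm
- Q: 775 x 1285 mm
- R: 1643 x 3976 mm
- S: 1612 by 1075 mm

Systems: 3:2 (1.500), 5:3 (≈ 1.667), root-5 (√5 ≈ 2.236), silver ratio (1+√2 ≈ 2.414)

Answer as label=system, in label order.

P=root-5, Q=5:3, R=silver ratio, S=3:2

P = 1034/466 ≈ 2.219 → root-5 (2.236)
Q = 1285/775 ≈ 1.658 → 5:3 (1.667)
R = 3976/1643 ≈ 2.420 → silver ratio (2.414)
S = 1612/1075 ≈ 1.500 → 3:2 (1.500)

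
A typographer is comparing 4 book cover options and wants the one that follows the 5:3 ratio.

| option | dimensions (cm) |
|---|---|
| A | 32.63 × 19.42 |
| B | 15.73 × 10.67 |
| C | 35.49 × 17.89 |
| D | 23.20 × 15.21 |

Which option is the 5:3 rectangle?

A

Target 5:3 ≈ 1.667.
A: 1.680 (Δ0.013)  B: 1.474 (Δ0.193)  C: 1.984 (Δ0.317)  D: 1.525 (Δ0.142)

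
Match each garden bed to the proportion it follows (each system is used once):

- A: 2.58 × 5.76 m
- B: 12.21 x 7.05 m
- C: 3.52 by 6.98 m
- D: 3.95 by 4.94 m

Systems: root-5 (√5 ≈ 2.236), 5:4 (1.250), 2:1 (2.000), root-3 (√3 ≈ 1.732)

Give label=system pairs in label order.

Ratios: A ≈ 2.233; B ≈ 1.732; C ≈ 1.983; D ≈ 1.251.
Targets: root-5 ≈ 2.236; 5:4 ≈ 1.250; 2:1 ≈ 2.000; root-3 ≈ 1.732.

A=root-5, B=root-3, C=2:1, D=5:4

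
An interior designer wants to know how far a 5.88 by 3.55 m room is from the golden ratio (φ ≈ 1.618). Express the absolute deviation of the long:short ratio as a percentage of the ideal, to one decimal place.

Ratio = 5.88 / 3.55 ≈ 1.6563.
Ideal golden ratio ≈ 1.6180. |1.6563 − 1.6180| / 1.6180 ≈ 2.37% → 2.4%.

2.4%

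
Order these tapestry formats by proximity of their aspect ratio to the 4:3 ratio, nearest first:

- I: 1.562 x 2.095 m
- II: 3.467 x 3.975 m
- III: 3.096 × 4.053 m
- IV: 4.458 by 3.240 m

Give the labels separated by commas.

I: 2.095/1.562 ≈ 1.341 → |1.341 − 1.333| = 0.008
II: 3.975/3.467 ≈ 1.147 → |1.147 − 1.333| = 0.186
III: 4.053/3.096 ≈ 1.309 → |1.309 − 1.333| = 0.024
IV: 4.458/3.240 ≈ 1.376 → |1.376 − 1.333| = 0.043

I, III, IV, II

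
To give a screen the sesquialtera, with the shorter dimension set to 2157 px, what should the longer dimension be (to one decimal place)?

3235.5 px

3:2 = 1.50000.
Longer side = 2157 × 1.50000 ≈ 3235.500 → 3235.5 px.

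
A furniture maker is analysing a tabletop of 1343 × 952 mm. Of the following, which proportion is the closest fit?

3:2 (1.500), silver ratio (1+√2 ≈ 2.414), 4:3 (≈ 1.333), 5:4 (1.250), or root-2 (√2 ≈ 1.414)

root-2

1343/952 ≈ 1.411. Nearest candidates are root-2 (1.414, off by 0.003) and 4:3 (1.333, off by 0.078).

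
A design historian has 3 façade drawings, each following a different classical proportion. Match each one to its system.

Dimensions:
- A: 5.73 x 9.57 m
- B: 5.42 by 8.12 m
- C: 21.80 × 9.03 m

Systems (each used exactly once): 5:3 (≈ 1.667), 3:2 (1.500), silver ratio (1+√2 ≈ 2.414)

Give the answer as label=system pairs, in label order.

A = 9.57/5.73 ≈ 1.670 → 5:3 (1.667)
B = 8.12/5.42 ≈ 1.498 → 3:2 (1.500)
C = 21.80/9.03 ≈ 2.414 → silver ratio (2.414)

A=5:3, B=3:2, C=silver ratio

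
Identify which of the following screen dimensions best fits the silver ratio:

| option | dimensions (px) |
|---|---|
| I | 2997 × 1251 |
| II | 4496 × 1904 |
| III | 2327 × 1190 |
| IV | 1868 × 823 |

Target silver ratio ≈ 2.414.
I: 2.396 (Δ0.018)  II: 2.361 (Δ0.053)  III: 1.955 (Δ0.459)  IV: 2.270 (Δ0.144)

I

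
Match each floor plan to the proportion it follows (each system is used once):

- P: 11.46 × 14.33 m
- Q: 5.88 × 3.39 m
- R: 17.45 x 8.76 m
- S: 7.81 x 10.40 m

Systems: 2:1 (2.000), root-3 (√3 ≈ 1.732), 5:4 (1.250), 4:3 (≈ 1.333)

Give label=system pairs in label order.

P = 14.33/11.46 ≈ 1.250 → 5:4 (1.250)
Q = 5.88/3.39 ≈ 1.735 → root-3 (1.732)
R = 17.45/8.76 ≈ 1.992 → 2:1 (2.000)
S = 10.40/7.81 ≈ 1.332 → 4:3 (1.333)

P=5:4, Q=root-3, R=2:1, S=4:3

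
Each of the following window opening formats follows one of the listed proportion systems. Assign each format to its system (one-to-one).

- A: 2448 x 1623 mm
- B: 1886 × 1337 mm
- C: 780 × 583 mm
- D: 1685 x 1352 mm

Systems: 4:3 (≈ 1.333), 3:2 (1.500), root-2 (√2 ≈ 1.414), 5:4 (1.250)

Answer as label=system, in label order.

A = 2448/1623 ≈ 1.508 → 3:2 (1.500)
B = 1886/1337 ≈ 1.411 → root-2 (1.414)
C = 780/583 ≈ 1.338 → 4:3 (1.333)
D = 1685/1352 ≈ 1.246 → 5:4 (1.250)

A=3:2, B=root-2, C=4:3, D=5:4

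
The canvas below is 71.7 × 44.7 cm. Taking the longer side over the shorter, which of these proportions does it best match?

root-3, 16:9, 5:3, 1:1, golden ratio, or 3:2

golden ratio

Ratio = 71.7 / 44.7 ≈ 1.604.
Distances: root-3 1.732 (Δ 0.128); 16:9 1.778 (Δ 0.174); 5:3 1.667 (Δ 0.063); 1:1 1.000 (Δ 0.604); golden ratio 1.618 (Δ 0.014); 3:2 1.500 (Δ 0.104).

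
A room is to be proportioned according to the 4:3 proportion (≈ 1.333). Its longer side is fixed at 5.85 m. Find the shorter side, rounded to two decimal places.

4:3 ≈ 1.33333.
Shorter side = 5.85 ÷ 1.33333 ≈ 4.3875 → 4.39 m.

4.39 m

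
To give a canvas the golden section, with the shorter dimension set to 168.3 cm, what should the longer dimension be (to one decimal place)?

golden ratio ≈ 1.61803.
Longer side = 168.3 × 1.61803 ≈ 272.314 → 272.3 cm.

272.3 cm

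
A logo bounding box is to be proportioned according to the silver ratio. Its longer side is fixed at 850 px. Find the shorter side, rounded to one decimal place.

silver ratio ≈ 2.41421.
Shorter side = 850 ÷ 2.41421 ≈ 352.082 → 352.1 px.

352.1 px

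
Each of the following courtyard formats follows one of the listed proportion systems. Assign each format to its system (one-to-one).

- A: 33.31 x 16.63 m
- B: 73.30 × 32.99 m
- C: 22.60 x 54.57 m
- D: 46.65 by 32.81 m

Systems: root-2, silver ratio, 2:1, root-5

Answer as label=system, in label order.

A = 33.31/16.63 ≈ 2.003 → 2:1 (2.000)
B = 73.30/32.99 ≈ 2.222 → root-5 (2.236)
C = 54.57/22.60 ≈ 2.415 → silver ratio (2.414)
D = 46.65/32.81 ≈ 1.422 → root-2 (1.414)

A=2:1, B=root-5, C=silver ratio, D=root-2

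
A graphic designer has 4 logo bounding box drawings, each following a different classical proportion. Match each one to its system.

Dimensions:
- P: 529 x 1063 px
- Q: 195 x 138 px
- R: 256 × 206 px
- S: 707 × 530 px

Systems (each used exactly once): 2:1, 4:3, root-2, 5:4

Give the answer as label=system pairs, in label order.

Ratios: P ≈ 2.009; Q ≈ 1.413; R ≈ 1.243; S ≈ 1.334.
Targets: 2:1 ≈ 2.000; 4:3 ≈ 1.333; root-2 ≈ 1.414; 5:4 ≈ 1.250.

P=2:1, Q=root-2, R=5:4, S=4:3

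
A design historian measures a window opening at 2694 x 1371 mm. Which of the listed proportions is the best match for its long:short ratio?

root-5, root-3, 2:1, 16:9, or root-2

2:1

2694/1371 ≈ 1.965. Nearest candidates are 2:1 (2.000, off by 0.035) and 16:9 (1.778, off by 0.187).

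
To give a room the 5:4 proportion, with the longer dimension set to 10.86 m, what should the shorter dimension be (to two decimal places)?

5:4 = 1.25000.
Shorter side = 10.86 ÷ 1.25000 ≈ 8.6880 → 8.69 m.

8.69 m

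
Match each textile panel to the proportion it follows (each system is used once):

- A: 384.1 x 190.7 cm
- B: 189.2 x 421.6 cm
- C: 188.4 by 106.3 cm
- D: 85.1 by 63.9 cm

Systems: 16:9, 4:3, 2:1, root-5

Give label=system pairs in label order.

A=2:1, B=root-5, C=16:9, D=4:3

A = 384.1/190.7 ≈ 2.014 → 2:1 (2.000)
B = 421.6/189.2 ≈ 2.228 → root-5 (2.236)
C = 188.4/106.3 ≈ 1.772 → 16:9 (1.778)
D = 85.1/63.9 ≈ 1.332 → 4:3 (1.333)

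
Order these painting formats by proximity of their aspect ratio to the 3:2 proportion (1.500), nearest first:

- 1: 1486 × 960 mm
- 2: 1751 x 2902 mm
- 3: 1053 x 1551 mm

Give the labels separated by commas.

1: 1486/960 ≈ 1.548 → |1.548 − 1.500| = 0.048
2: 2902/1751 ≈ 1.657 → |1.657 − 1.500| = 0.157
3: 1551/1053 ≈ 1.473 → |1.473 − 1.500| = 0.027

3, 1, 2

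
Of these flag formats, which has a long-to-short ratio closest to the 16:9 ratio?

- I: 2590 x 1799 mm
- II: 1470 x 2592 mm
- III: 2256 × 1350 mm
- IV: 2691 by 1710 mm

Target 16:9 ≈ 1.778.
I: 1.440 (Δ0.338)  II: 1.763 (Δ0.015)  III: 1.671 (Δ0.107)  IV: 1.574 (Δ0.204)

II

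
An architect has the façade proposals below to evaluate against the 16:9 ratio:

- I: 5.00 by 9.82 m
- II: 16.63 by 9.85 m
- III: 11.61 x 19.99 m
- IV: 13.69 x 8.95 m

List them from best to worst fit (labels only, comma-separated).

III, II, I, IV

Ratios: I = 9.82 / 5.00 ≈ 1.964; II = 16.63 / 9.85 ≈ 1.688; III = 19.99 / 11.61 ≈ 1.722; IV = 13.69 / 8.95 ≈ 1.530.
|Δ from 1.778|: I 0.186; II 0.090; III 0.056; IV 0.248.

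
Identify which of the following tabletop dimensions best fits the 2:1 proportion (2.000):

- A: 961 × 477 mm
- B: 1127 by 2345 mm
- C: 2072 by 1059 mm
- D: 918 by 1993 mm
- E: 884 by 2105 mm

Ratios (long/short): A ≈ 2.015; B ≈ 2.081; C ≈ 1.957; D ≈ 2.171; E ≈ 2.381.
2:1 ≈ 2.000; option A is nearest (Δ 0.015).

A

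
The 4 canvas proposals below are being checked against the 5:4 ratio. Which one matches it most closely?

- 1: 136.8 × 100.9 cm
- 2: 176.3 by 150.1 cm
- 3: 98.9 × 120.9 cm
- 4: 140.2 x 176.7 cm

4

Ratios (long/short): 1 ≈ 1.356; 2 ≈ 1.175; 3 ≈ 1.222; 4 ≈ 1.260.
5:4 ≈ 1.250; option 4 is nearest (Δ 0.010).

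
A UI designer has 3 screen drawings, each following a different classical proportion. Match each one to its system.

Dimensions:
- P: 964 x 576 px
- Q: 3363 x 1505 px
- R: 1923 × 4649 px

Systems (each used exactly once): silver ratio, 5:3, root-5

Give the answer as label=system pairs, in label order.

P = 964/576 ≈ 1.674 → 5:3 (1.667)
Q = 3363/1505 ≈ 2.235 → root-5 (2.236)
R = 4649/1923 ≈ 2.418 → silver ratio (2.414)

P=5:3, Q=root-5, R=silver ratio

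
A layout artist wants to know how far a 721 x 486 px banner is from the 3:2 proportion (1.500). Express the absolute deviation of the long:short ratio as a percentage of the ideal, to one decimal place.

Ratio = 721 / 486 ≈ 1.4835.
Ideal 3:2 = 1.5000. |1.4835 − 1.5000| / 1.5000 ≈ 1.10% → 1.1%.

1.1%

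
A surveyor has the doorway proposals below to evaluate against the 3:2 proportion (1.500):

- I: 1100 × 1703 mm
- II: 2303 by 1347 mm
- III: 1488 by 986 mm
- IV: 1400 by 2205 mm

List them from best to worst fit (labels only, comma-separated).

III, I, IV, II

I: 1703/1100 ≈ 1.548 → |1.548 − 1.500| = 0.048
II: 2303/1347 ≈ 1.710 → |1.710 − 1.500| = 0.210
III: 1488/986 ≈ 1.509 → |1.509 − 1.500| = 0.009
IV: 2205/1400 ≈ 1.575 → |1.575 − 1.500| = 0.075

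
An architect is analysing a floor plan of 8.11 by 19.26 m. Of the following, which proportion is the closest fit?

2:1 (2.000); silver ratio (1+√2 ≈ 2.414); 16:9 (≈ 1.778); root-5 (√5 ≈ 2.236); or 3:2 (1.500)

silver ratio

Ratio = 19.26 / 8.11 ≈ 2.375.
Distances: 2:1 2.000 (Δ 0.375); silver ratio 2.414 (Δ 0.039); 16:9 1.778 (Δ 0.597); root-5 2.236 (Δ 0.139); 3:2 1.500 (Δ 0.875).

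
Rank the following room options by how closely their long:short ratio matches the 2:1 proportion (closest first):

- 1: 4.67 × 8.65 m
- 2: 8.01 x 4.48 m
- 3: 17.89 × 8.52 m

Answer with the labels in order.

1: 8.65/4.67 ≈ 1.852 → |1.852 − 2.000| = 0.148
2: 8.01/4.48 ≈ 1.788 → |1.788 − 2.000| = 0.212
3: 17.89/8.52 ≈ 2.100 → |2.100 − 2.000| = 0.100

3, 1, 2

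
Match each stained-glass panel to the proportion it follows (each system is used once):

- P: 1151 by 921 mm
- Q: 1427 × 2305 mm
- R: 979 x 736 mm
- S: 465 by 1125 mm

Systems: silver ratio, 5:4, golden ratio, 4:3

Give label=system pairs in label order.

P = 1151/921 ≈ 1.250 → 5:4 (1.250)
Q = 2305/1427 ≈ 1.615 → golden ratio (1.618)
R = 979/736 ≈ 1.330 → 4:3 (1.333)
S = 1125/465 ≈ 2.419 → silver ratio (2.414)

P=5:4, Q=golden ratio, R=4:3, S=silver ratio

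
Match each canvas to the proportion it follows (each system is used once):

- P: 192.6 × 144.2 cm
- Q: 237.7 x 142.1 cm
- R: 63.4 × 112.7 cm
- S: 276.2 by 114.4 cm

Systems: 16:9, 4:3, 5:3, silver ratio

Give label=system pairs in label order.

Ratios: P ≈ 1.336; Q ≈ 1.673; R ≈ 1.778; S ≈ 2.414.
Targets: 16:9 ≈ 1.778; 4:3 ≈ 1.333; 5:3 ≈ 1.667; silver ratio ≈ 2.414.

P=4:3, Q=5:3, R=16:9, S=silver ratio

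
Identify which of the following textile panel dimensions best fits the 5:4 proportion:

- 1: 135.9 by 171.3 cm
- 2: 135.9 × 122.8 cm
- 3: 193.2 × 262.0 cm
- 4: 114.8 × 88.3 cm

Ratios (long/short): 1 ≈ 1.260; 2 ≈ 1.107; 3 ≈ 1.356; 4 ≈ 1.300.
5:4 ≈ 1.250; option 1 is nearest (Δ 0.010).

1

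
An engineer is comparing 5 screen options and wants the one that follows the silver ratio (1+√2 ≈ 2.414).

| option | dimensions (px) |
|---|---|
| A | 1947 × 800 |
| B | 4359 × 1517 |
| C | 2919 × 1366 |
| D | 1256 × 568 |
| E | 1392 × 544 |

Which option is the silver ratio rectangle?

Ratios (long/short): A ≈ 2.434; B ≈ 2.873; C ≈ 2.137; D ≈ 2.211; E ≈ 2.559.
silver ratio ≈ 2.414; option A is nearest (Δ 0.020).

A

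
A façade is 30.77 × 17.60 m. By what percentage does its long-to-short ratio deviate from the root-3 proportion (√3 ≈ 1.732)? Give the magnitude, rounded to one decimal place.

0.9%

Ratio = 30.77 / 17.60 ≈ 1.7483.
Ideal root-3 ≈ 1.7321. |1.7483 − 1.7321| / 1.7321 ≈ 0.94% → 0.9%.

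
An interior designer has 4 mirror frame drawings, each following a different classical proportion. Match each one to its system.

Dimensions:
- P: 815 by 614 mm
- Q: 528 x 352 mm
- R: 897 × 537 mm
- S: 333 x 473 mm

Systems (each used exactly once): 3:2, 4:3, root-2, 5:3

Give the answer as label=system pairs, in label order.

P = 815/614 ≈ 1.327 → 4:3 (1.333)
Q = 528/352 ≈ 1.500 → 3:2 (1.500)
R = 897/537 ≈ 1.670 → 5:3 (1.667)
S = 473/333 ≈ 1.420 → root-2 (1.414)

P=4:3, Q=3:2, R=5:3, S=root-2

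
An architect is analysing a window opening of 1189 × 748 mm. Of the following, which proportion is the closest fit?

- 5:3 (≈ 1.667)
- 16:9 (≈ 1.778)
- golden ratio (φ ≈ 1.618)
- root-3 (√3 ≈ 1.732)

golden ratio

Ratio = 1189 / 748 ≈ 1.590.
Distances: 5:3 1.667 (Δ 0.077); 16:9 1.778 (Δ 0.188); golden ratio 1.618 (Δ 0.028); root-3 1.732 (Δ 0.142).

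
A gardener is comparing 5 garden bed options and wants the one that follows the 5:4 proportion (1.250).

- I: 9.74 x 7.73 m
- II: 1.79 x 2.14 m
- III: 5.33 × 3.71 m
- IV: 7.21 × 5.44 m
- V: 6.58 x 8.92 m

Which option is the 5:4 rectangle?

I

Ratios (long/short): I ≈ 1.260; II ≈ 1.196; III ≈ 1.437; IV ≈ 1.325; V ≈ 1.356.
5:4 ≈ 1.250; option I is nearest (Δ 0.010).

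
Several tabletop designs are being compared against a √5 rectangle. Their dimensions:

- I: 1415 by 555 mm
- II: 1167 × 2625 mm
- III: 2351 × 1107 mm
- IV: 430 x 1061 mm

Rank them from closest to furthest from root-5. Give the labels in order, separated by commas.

II, III, IV, I

I: 1415/555 ≈ 2.550 → |2.550 − 2.236| = 0.314
II: 2625/1167 ≈ 2.249 → |2.249 − 2.236| = 0.013
III: 2351/1107 ≈ 2.124 → |2.124 − 2.236| = 0.112
IV: 1061/430 ≈ 2.467 → |2.467 − 2.236| = 0.231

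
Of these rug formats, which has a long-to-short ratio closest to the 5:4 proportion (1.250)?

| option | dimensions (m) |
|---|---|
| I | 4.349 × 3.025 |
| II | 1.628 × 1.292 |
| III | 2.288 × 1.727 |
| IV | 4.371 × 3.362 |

Target 5:4 ≈ 1.250.
I: 1.438 (Δ0.188)  II: 1.260 (Δ0.010)  III: 1.325 (Δ0.075)  IV: 1.300 (Δ0.050)

II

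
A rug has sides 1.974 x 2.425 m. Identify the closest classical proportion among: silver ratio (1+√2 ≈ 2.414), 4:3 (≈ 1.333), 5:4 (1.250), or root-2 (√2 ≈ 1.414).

2.425/1.974 ≈ 1.228. Nearest candidates are 5:4 (1.250, off by 0.022) and 4:3 (1.333, off by 0.105).

5:4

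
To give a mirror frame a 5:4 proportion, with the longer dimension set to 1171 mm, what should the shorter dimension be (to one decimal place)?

5:4 = 1.25000.
Shorter side = 1171 ÷ 1.25000 ≈ 936.800 → 936.8 mm.

936.8 mm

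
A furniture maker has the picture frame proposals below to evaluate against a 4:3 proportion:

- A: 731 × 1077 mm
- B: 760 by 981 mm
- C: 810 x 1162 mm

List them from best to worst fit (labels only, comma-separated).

A: 1077/731 ≈ 1.473 → |1.473 − 1.333| = 0.140
B: 981/760 ≈ 1.291 → |1.291 − 1.333| = 0.042
C: 1162/810 ≈ 1.435 → |1.435 − 1.333| = 0.102

B, C, A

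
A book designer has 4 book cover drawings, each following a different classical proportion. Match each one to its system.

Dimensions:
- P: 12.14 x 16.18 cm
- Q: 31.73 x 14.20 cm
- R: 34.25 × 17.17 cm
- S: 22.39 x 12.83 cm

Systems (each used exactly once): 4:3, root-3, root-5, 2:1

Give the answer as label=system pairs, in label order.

P = 16.18/12.14 ≈ 1.333 → 4:3 (1.333)
Q = 31.73/14.20 ≈ 2.235 → root-5 (2.236)
R = 34.25/17.17 ≈ 1.995 → 2:1 (2.000)
S = 22.39/12.83 ≈ 1.745 → root-3 (1.732)

P=4:3, Q=root-5, R=2:1, S=root-3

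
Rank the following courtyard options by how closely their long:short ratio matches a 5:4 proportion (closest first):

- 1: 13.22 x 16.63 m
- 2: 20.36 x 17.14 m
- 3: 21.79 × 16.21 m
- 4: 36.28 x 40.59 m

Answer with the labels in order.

1: 16.63/13.22 ≈ 1.258 → |1.258 − 1.250| = 0.008
2: 20.36/17.14 ≈ 1.188 → |1.188 − 1.250| = 0.062
3: 21.79/16.21 ≈ 1.344 → |1.344 − 1.250| = 0.094
4: 40.59/36.28 ≈ 1.119 → |1.119 − 1.250| = 0.131

1, 2, 3, 4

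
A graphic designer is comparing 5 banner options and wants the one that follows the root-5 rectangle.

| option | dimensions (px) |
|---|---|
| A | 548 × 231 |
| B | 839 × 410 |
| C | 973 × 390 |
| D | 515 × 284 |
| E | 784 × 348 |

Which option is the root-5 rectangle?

E

Target root-5 ≈ 2.236.
A: 2.372 (Δ0.136)  B: 2.046 (Δ0.190)  C: 2.495 (Δ0.259)  D: 1.813 (Δ0.423)  E: 2.253 (Δ0.017)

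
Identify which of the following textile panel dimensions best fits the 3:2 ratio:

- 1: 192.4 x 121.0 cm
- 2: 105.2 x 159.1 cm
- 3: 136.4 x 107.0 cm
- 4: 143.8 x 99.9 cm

2

Target 3:2 ≈ 1.500.
1: 1.590 (Δ0.090)  2: 1.512 (Δ0.012)  3: 1.275 (Δ0.225)  4: 1.439 (Δ0.061)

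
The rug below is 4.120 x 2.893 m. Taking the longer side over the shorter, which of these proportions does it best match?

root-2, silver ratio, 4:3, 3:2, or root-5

root-2

Ratio = 4.120 / 2.893 ≈ 1.424.
Distances: root-2 1.414 (Δ 0.010); silver ratio 2.414 (Δ 0.990); 4:3 1.333 (Δ 0.091); 3:2 1.500 (Δ 0.076); root-5 2.236 (Δ 0.812).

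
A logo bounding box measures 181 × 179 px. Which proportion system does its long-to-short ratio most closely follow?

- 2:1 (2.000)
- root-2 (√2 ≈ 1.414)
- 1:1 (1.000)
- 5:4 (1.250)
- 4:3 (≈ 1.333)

1:1

181/179 ≈ 1.011. Nearest candidates are 1:1 (1.000, off by 0.011) and 5:4 (1.250, off by 0.239).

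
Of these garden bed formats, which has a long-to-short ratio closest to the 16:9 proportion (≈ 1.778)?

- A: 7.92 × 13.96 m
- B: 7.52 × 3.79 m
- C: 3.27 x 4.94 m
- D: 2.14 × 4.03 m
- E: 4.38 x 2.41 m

A

Ratios (long/short): A ≈ 1.763; B ≈ 1.984; C ≈ 1.511; D ≈ 1.883; E ≈ 1.817.
16:9 ≈ 1.778; option A is nearest (Δ 0.015).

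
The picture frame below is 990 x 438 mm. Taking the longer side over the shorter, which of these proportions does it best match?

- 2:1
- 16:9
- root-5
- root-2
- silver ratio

root-5

Ratio = 990 / 438 ≈ 2.260.
Distances: 2:1 2.000 (Δ 0.260); 16:9 1.778 (Δ 0.482); root-5 2.236 (Δ 0.024); root-2 1.414 (Δ 0.846); silver ratio 2.414 (Δ 0.154).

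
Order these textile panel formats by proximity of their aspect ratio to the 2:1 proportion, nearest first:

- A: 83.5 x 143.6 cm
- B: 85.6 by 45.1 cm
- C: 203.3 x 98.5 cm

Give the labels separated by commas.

C, B, A

A: 143.6/83.5 ≈ 1.720 → |1.720 − 2.000| = 0.280
B: 85.6/45.1 ≈ 1.898 → |1.898 − 2.000| = 0.102
C: 203.3/98.5 ≈ 2.064 → |2.064 − 2.000| = 0.064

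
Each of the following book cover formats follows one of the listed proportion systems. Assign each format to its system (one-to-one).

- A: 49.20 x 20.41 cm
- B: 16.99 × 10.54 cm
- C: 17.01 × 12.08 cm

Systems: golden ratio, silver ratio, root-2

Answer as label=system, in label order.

A=silver ratio, B=golden ratio, C=root-2

Ratios: A ≈ 2.411; B ≈ 1.612; C ≈ 1.408.
Targets: golden ratio ≈ 1.618; silver ratio ≈ 2.414; root-2 ≈ 1.414.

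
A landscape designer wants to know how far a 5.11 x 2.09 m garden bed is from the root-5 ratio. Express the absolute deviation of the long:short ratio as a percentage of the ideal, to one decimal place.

Ratio = 5.11 / 2.09 ≈ 2.4450.
Ideal root-5 ≈ 2.2361. |2.4450 − 2.2361| / 2.2361 ≈ 9.34% → 9.3%.

9.3%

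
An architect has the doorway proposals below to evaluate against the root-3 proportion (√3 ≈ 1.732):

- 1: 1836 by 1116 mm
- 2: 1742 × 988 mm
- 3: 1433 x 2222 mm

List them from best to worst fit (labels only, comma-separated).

2, 1, 3

Ratios: 1 = 1836 / 1116 ≈ 1.645; 2 = 1742 / 988 ≈ 1.763; 3 = 2222 / 1433 ≈ 1.551.
|Δ from 1.732|: 1 0.087; 2 0.031; 3 0.181.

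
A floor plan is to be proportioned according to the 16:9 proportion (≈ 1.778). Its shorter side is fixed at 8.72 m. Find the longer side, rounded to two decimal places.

16:9 ≈ 1.77778.
Longer side = 8.72 × 1.77778 ≈ 15.5022 → 15.50 m.

15.50 m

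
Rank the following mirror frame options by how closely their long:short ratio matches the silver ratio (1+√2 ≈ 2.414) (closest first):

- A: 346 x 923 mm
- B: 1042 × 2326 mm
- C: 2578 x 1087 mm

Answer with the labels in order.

Ratios: A = 923 / 346 ≈ 2.668; B = 2326 / 1042 ≈ 2.232; C = 2578 / 1087 ≈ 2.372.
|Δ from 2.414|: A 0.254; B 0.182; C 0.042.

C, B, A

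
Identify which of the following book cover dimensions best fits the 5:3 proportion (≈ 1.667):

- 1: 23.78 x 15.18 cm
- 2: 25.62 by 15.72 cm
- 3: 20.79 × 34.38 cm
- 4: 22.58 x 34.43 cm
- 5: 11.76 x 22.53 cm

3

Ratios (long/short): 1 ≈ 1.567; 2 ≈ 1.630; 3 ≈ 1.654; 4 ≈ 1.525; 5 ≈ 1.916.
5:3 ≈ 1.667; option 3 is nearest (Δ 0.013).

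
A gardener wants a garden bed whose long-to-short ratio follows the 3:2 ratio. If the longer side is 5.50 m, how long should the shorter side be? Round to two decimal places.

3:2 = 1.50000.
Shorter side = 5.50 ÷ 1.50000 ≈ 3.6667 → 3.67 m.

3.67 m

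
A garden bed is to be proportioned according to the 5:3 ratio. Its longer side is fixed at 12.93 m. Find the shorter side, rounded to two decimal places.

7.76 m

5:3 ≈ 1.66667.
Shorter side = 12.93 ÷ 1.66667 ≈ 7.7580 → 7.76 m.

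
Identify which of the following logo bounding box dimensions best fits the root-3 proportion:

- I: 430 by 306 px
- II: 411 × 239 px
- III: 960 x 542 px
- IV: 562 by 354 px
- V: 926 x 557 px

II

Target root-3 ≈ 1.732.
I: 1.405 (Δ0.327)  II: 1.720 (Δ0.012)  III: 1.771 (Δ0.039)  IV: 1.588 (Δ0.144)  V: 1.662 (Δ0.070)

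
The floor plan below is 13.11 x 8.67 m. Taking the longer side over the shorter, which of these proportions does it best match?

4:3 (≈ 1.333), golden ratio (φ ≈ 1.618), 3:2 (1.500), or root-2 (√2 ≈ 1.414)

13.11/8.67 ≈ 1.512. Nearest candidates are 3:2 (1.500, off by 0.012) and root-2 (1.414, off by 0.098).

3:2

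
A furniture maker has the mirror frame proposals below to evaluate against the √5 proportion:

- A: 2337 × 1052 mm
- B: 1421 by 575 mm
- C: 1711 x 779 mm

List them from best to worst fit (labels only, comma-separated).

A, C, B

A: 2337/1052 ≈ 2.221 → |2.221 − 2.236| = 0.015
B: 1421/575 ≈ 2.471 → |2.471 − 2.236| = 0.235
C: 1711/779 ≈ 2.196 → |2.196 − 2.236| = 0.040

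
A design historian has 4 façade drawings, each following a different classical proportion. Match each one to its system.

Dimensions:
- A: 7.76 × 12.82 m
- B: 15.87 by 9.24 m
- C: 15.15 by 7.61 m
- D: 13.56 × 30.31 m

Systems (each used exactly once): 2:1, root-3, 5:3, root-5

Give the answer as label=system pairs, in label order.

A = 12.82/7.76 ≈ 1.652 → 5:3 (1.667)
B = 15.87/9.24 ≈ 1.718 → root-3 (1.732)
C = 15.15/7.61 ≈ 1.991 → 2:1 (2.000)
D = 30.31/13.56 ≈ 2.235 → root-5 (2.236)

A=5:3, B=root-3, C=2:1, D=root-5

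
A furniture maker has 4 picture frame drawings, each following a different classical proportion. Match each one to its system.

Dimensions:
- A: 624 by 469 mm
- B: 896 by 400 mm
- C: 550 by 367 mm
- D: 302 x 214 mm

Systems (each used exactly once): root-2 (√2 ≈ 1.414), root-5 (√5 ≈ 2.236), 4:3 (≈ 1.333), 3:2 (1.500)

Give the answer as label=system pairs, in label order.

A = 624/469 ≈ 1.330 → 4:3 (1.333)
B = 896/400 ≈ 2.240 → root-5 (2.236)
C = 550/367 ≈ 1.499 → 3:2 (1.500)
D = 302/214 ≈ 1.411 → root-2 (1.414)

A=4:3, B=root-5, C=3:2, D=root-2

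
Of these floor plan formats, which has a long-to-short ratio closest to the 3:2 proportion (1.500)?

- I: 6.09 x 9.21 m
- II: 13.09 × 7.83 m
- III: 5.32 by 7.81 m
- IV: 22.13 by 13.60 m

I

Target 3:2 ≈ 1.500.
I: 1.512 (Δ0.012)  II: 1.672 (Δ0.172)  III: 1.468 (Δ0.032)  IV: 1.627 (Δ0.127)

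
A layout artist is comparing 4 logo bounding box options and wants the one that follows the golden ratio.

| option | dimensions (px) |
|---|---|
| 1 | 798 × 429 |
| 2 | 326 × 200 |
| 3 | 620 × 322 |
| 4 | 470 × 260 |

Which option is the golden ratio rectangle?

Ratios (long/short): 1 ≈ 1.860; 2 ≈ 1.630; 3 ≈ 1.925; 4 ≈ 1.808.
golden ratio ≈ 1.618; option 2 is nearest (Δ 0.012).

2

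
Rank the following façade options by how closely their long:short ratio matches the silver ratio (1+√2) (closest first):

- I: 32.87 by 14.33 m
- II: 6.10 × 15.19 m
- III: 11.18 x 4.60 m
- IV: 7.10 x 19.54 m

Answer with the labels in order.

I: 32.87/14.33 ≈ 2.294 → |2.294 − 2.414| = 0.120
II: 15.19/6.10 ≈ 2.490 → |2.490 − 2.414| = 0.076
III: 11.18/4.60 ≈ 2.430 → |2.430 − 2.414| = 0.016
IV: 19.54/7.10 ≈ 2.752 → |2.752 − 2.414| = 0.338

III, II, I, IV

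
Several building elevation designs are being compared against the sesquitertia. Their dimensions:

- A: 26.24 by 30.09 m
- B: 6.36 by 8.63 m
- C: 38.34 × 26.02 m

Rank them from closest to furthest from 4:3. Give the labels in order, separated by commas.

B, C, A

Ratios: A = 30.09 / 26.24 ≈ 1.147; B = 8.63 / 6.36 ≈ 1.357; C = 38.34 / 26.02 ≈ 1.473.
|Δ from 1.333|: A 0.186; B 0.024; C 0.140.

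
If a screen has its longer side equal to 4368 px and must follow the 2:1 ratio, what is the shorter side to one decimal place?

2:1 = 2.00000.
Shorter side = 4368 ÷ 2.00000 ≈ 2184.000 → 2184.0 px.

2184.0 px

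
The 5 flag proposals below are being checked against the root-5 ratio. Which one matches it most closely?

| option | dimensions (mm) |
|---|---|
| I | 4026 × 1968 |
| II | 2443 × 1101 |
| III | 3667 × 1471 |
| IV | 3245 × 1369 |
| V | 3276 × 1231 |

Target root-5 ≈ 2.236.
I: 2.046 (Δ0.190)  II: 2.219 (Δ0.017)  III: 2.493 (Δ0.257)  IV: 2.370 (Δ0.134)  V: 2.661 (Δ0.425)

II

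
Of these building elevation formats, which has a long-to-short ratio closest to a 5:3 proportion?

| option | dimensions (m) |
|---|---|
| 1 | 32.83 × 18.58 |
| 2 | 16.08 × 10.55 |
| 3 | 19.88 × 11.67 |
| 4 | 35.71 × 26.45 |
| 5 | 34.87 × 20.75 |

5

Ratios (long/short): 1 ≈ 1.767; 2 ≈ 1.524; 3 ≈ 1.704; 4 ≈ 1.350; 5 ≈ 1.680.
5:3 ≈ 1.667; option 5 is nearest (Δ 0.013).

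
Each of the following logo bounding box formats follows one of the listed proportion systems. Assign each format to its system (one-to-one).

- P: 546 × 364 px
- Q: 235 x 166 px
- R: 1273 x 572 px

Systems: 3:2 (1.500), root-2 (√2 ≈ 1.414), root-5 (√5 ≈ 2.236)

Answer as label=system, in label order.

Ratios: P ≈ 1.500; Q ≈ 1.416; R ≈ 2.226.
Targets: 3:2 ≈ 1.500; root-2 ≈ 1.414; root-5 ≈ 2.236.

P=3:2, Q=root-2, R=root-5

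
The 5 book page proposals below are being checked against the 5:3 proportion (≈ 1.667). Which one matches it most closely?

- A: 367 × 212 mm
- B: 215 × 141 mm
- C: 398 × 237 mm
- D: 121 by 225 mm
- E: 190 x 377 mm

Ratios (long/short): A ≈ 1.731; B ≈ 1.525; C ≈ 1.679; D ≈ 1.860; E ≈ 1.984.
5:3 ≈ 1.667; option C is nearest (Δ 0.012).

C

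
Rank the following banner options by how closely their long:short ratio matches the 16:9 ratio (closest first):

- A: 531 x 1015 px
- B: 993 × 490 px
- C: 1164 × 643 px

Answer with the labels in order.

C, A, B

A: 1015/531 ≈ 1.911 → |1.911 − 1.778| = 0.133
B: 993/490 ≈ 2.027 → |2.027 − 1.778| = 0.249
C: 1164/643 ≈ 1.810 → |1.810 − 1.778| = 0.032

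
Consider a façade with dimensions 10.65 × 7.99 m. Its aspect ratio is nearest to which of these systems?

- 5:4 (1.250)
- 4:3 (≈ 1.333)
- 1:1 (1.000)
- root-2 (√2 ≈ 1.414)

4:3

Ratio = 10.65 / 7.99 ≈ 1.333.
Distances: 5:4 1.250 (Δ 0.083); 4:3 1.333 (Δ 0.000); 1:1 1.000 (Δ 0.333); root-2 1.414 (Δ 0.081).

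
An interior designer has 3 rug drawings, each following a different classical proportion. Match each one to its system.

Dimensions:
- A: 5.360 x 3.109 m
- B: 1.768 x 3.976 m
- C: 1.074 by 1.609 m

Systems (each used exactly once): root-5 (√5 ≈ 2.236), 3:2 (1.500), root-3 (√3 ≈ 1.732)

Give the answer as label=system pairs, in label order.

A=root-3, B=root-5, C=3:2

Ratios: A ≈ 1.724; B ≈ 2.249; C ≈ 1.498.
Targets: root-5 ≈ 2.236; 3:2 ≈ 1.500; root-3 ≈ 1.732.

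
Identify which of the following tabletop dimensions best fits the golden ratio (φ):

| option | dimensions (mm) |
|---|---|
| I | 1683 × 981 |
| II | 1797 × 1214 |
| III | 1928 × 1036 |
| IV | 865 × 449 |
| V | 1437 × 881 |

Ratios (long/short): I ≈ 1.716; II ≈ 1.480; III ≈ 1.861; IV ≈ 1.927; V ≈ 1.631.
golden ratio ≈ 1.618; option V is nearest (Δ 0.013).

V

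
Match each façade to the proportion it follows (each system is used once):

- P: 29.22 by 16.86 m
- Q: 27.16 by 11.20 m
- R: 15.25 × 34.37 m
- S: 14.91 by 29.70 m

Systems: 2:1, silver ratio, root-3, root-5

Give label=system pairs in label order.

P=root-3, Q=silver ratio, R=root-5, S=2:1

Ratios: P ≈ 1.733; Q ≈ 2.425; R ≈ 2.254; S ≈ 1.992.
Targets: 2:1 ≈ 2.000; silver ratio ≈ 2.414; root-3 ≈ 1.732; root-5 ≈ 2.236.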